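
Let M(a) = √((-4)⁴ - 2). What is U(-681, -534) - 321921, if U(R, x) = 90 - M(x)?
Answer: -321831 - √254 ≈ -3.2185e+5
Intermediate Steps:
M(a) = √254 (M(a) = √(256 - 2) = √254)
U(R, x) = 90 - √254
U(-681, -534) - 321921 = (90 - √254) - 321921 = -321831 - √254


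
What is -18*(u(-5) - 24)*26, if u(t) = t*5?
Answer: 22932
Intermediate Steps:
u(t) = 5*t
-18*(u(-5) - 24)*26 = -18*(5*(-5) - 24)*26 = -18*(-25 - 24)*26 = -(-882)*26 = -18*(-1274) = 22932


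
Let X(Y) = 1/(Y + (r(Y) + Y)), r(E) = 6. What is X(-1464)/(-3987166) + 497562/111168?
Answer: 80511744575311/17988370536288 ≈ 4.4758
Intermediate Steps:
X(Y) = 1/(6 + 2*Y) (X(Y) = 1/(Y + (6 + Y)) = 1/(6 + 2*Y))
X(-1464)/(-3987166) + 497562/111168 = (1/(2*(3 - 1464)))/(-3987166) + 497562/111168 = ((½)/(-1461))*(-1/3987166) + 497562*(1/111168) = ((½)*(-1/1461))*(-1/3987166) + 82927/18528 = -1/2922*(-1/3987166) + 82927/18528 = 1/11650499052 + 82927/18528 = 80511744575311/17988370536288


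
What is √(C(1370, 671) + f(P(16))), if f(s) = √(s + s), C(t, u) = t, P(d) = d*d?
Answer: √(1370 + 16*√2) ≈ 37.318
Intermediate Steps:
P(d) = d²
f(s) = √2*√s (f(s) = √(2*s) = √2*√s)
√(C(1370, 671) + f(P(16))) = √(1370 + √2*√(16²)) = √(1370 + √2*√256) = √(1370 + √2*16) = √(1370 + 16*√2)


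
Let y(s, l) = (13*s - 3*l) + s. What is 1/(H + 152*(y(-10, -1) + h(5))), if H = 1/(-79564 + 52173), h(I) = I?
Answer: -27391/549573025 ≈ -4.9840e-5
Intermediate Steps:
y(s, l) = -3*l + 14*s (y(s, l) = (-3*l + 13*s) + s = -3*l + 14*s)
H = -1/27391 (H = 1/(-27391) = -1/27391 ≈ -3.6508e-5)
1/(H + 152*(y(-10, -1) + h(5))) = 1/(-1/27391 + 152*((-3*(-1) + 14*(-10)) + 5)) = 1/(-1/27391 + 152*((3 - 140) + 5)) = 1/(-1/27391 + 152*(-137 + 5)) = 1/(-1/27391 + 152*(-132)) = 1/(-1/27391 - 20064) = 1/(-549573025/27391) = -27391/549573025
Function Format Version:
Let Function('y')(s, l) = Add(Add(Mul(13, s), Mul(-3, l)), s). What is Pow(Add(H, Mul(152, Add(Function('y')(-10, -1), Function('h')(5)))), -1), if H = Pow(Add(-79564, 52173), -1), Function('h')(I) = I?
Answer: Rational(-27391, 549573025) ≈ -4.9840e-5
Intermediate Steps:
Function('y')(s, l) = Add(Mul(-3, l), Mul(14, s)) (Function('y')(s, l) = Add(Add(Mul(-3, l), Mul(13, s)), s) = Add(Mul(-3, l), Mul(14, s)))
H = Rational(-1, 27391) (H = Pow(-27391, -1) = Rational(-1, 27391) ≈ -3.6508e-5)
Pow(Add(H, Mul(152, Add(Function('y')(-10, -1), Function('h')(5)))), -1) = Pow(Add(Rational(-1, 27391), Mul(152, Add(Add(Mul(-3, -1), Mul(14, -10)), 5))), -1) = Pow(Add(Rational(-1, 27391), Mul(152, Add(Add(3, -140), 5))), -1) = Pow(Add(Rational(-1, 27391), Mul(152, Add(-137, 5))), -1) = Pow(Add(Rational(-1, 27391), Mul(152, -132)), -1) = Pow(Add(Rational(-1, 27391), -20064), -1) = Pow(Rational(-549573025, 27391), -1) = Rational(-27391, 549573025)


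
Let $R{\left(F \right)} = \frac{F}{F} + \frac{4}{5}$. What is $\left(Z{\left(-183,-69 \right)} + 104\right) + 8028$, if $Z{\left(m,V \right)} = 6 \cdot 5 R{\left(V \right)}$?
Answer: $8186$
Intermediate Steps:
$R{\left(F \right)} = \frac{9}{5}$ ($R{\left(F \right)} = 1 + 4 \cdot \frac{1}{5} = 1 + \frac{4}{5} = \frac{9}{5}$)
$Z{\left(m,V \right)} = 54$ ($Z{\left(m,V \right)} = 6 \cdot 5 \cdot \frac{9}{5} = 30 \cdot \frac{9}{5} = 54$)
$\left(Z{\left(-183,-69 \right)} + 104\right) + 8028 = \left(54 + 104\right) + 8028 = 158 + 8028 = 8186$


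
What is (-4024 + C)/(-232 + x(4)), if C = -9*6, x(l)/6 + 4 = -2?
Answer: 2039/134 ≈ 15.216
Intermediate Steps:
x(l) = -36 (x(l) = -24 + 6*(-2) = -24 - 12 = -36)
C = -54
(-4024 + C)/(-232 + x(4)) = (-4024 - 54)/(-232 - 36) = -4078/(-268) = -4078*(-1/268) = 2039/134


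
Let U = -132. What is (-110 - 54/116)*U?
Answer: 422862/29 ≈ 14581.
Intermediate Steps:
(-110 - 54/116)*U = (-110 - 54/116)*(-132) = (-110 - 54*1/116)*(-132) = (-110 - 27/58)*(-132) = -6407/58*(-132) = 422862/29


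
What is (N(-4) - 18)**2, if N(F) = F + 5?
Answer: 289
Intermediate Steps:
N(F) = 5 + F
(N(-4) - 18)**2 = ((5 - 4) - 18)**2 = (1 - 18)**2 = (-17)**2 = 289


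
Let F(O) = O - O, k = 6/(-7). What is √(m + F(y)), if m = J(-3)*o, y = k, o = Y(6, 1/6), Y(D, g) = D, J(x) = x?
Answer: 3*I*√2 ≈ 4.2426*I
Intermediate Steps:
k = -6/7 (k = 6*(-⅐) = -6/7 ≈ -0.85714)
o = 6
y = -6/7 ≈ -0.85714
F(O) = 0
m = -18 (m = -3*6 = -18)
√(m + F(y)) = √(-18 + 0) = √(-18) = 3*I*√2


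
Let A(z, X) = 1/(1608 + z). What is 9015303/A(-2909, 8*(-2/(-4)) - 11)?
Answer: -11728909203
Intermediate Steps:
9015303/A(-2909, 8*(-2/(-4)) - 11) = 9015303/(1/(1608 - 2909)) = 9015303/(1/(-1301)) = 9015303/(-1/1301) = 9015303*(-1301) = -11728909203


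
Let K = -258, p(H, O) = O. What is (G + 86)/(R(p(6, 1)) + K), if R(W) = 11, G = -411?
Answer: 25/19 ≈ 1.3158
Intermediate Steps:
(G + 86)/(R(p(6, 1)) + K) = (-411 + 86)/(11 - 258) = -325/(-247) = -325*(-1/247) = 25/19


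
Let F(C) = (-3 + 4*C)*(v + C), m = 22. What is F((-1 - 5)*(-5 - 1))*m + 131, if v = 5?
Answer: 127313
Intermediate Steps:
F(C) = (-3 + 4*C)*(5 + C)
F((-1 - 5)*(-5 - 1))*m + 131 = (-15 + 4*((-1 - 5)*(-5 - 1))² + 17*((-1 - 5)*(-5 - 1)))*22 + 131 = (-15 + 4*(-6*(-6))² + 17*(-6*(-6)))*22 + 131 = (-15 + 4*36² + 17*36)*22 + 131 = (-15 + 4*1296 + 612)*22 + 131 = (-15 + 5184 + 612)*22 + 131 = 5781*22 + 131 = 127182 + 131 = 127313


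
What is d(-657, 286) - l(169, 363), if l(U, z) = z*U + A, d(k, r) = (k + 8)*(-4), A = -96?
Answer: -58655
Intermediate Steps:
d(k, r) = -32 - 4*k (d(k, r) = (8 + k)*(-4) = -32 - 4*k)
l(U, z) = -96 + U*z (l(U, z) = z*U - 96 = U*z - 96 = -96 + U*z)
d(-657, 286) - l(169, 363) = (-32 - 4*(-657)) - (-96 + 169*363) = (-32 + 2628) - (-96 + 61347) = 2596 - 1*61251 = 2596 - 61251 = -58655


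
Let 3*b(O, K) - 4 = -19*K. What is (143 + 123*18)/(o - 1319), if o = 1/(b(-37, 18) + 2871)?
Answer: -19504175/10914722 ≈ -1.7870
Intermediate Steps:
b(O, K) = 4/3 - 19*K/3 (b(O, K) = 4/3 + (-19*K)/3 = 4/3 - 19*K/3)
o = 3/8275 (o = 1/((4/3 - 19/3*18) + 2871) = 1/((4/3 - 114) + 2871) = 1/(-338/3 + 2871) = 1/(8275/3) = 3/8275 ≈ 0.00036254)
(143 + 123*18)/(o - 1319) = (143 + 123*18)/(3/8275 - 1319) = (143 + 2214)/(-10914722/8275) = 2357*(-8275/10914722) = -19504175/10914722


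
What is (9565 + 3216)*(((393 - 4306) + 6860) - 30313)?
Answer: -349764846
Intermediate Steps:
(9565 + 3216)*(((393 - 4306) + 6860) - 30313) = 12781*((-3913 + 6860) - 30313) = 12781*(2947 - 30313) = 12781*(-27366) = -349764846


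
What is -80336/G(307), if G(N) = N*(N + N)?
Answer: -40168/94249 ≈ -0.42619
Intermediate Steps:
G(N) = 2*N² (G(N) = N*(2*N) = 2*N²)
-80336/G(307) = -80336/(2*307²) = -80336/(2*94249) = -80336/188498 = -80336*1/188498 = -40168/94249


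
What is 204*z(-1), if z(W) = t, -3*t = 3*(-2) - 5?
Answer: 748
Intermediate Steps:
t = 11/3 (t = -(3*(-2) - 5)/3 = -(-6 - 5)/3 = -⅓*(-11) = 11/3 ≈ 3.6667)
z(W) = 11/3
204*z(-1) = 204*(11/3) = 748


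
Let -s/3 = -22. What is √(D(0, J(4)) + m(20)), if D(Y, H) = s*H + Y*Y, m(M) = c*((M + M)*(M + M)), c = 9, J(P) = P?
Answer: 2*√3666 ≈ 121.09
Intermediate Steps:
s = 66 (s = -3*(-22) = 66)
m(M) = 36*M² (m(M) = 9*((M + M)*(M + M)) = 9*((2*M)*(2*M)) = 9*(4*M²) = 36*M²)
D(Y, H) = Y² + 66*H (D(Y, H) = 66*H + Y*Y = 66*H + Y² = Y² + 66*H)
√(D(0, J(4)) + m(20)) = √((0² + 66*4) + 36*20²) = √((0 + 264) + 36*400) = √(264 + 14400) = √14664 = 2*√3666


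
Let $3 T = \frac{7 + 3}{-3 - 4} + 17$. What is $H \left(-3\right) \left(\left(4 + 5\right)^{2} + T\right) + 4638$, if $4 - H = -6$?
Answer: $\frac{14366}{7} \approx 2052.3$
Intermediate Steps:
$H = 10$ ($H = 4 - -6 = 4 + 6 = 10$)
$T = \frac{109}{21}$ ($T = \frac{\frac{7 + 3}{-3 - 4} + 17}{3} = \frac{\frac{10}{-7} + 17}{3} = \frac{10 \left(- \frac{1}{7}\right) + 17}{3} = \frac{- \frac{10}{7} + 17}{3} = \frac{1}{3} \cdot \frac{109}{7} = \frac{109}{21} \approx 5.1905$)
$H \left(-3\right) \left(\left(4 + 5\right)^{2} + T\right) + 4638 = 10 \left(-3\right) \left(\left(4 + 5\right)^{2} + \frac{109}{21}\right) + 4638 = - 30 \left(9^{2} + \frac{109}{21}\right) + 4638 = - 30 \left(81 + \frac{109}{21}\right) + 4638 = \left(-30\right) \frac{1810}{21} + 4638 = - \frac{18100}{7} + 4638 = \frac{14366}{7}$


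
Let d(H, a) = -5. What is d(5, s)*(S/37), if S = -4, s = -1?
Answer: 20/37 ≈ 0.54054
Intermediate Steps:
d(5, s)*(S/37) = -(-20)/37 = -5*(-4/37) = 20/37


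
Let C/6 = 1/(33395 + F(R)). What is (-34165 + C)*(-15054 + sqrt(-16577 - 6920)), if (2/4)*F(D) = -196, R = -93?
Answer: 9772078238/19 - 375849163*I*sqrt(23497)/11001 ≈ 5.1432e+8 - 5.2371e+6*I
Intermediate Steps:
F(D) = -392 (F(D) = 2*(-196) = -392)
C = 2/11001 (C = 6/(33395 - 392) = 6/33003 = 6*(1/33003) = 2/11001 ≈ 0.00018180)
(-34165 + C)*(-15054 + sqrt(-16577 - 6920)) = (-34165 + 2/11001)*(-15054 + sqrt(-16577 - 6920)) = -375849163*(-15054 + sqrt(-23497))/11001 = -375849163*(-15054 + I*sqrt(23497))/11001 = 9772078238/19 - 375849163*I*sqrt(23497)/11001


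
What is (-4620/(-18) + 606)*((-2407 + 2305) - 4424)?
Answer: -11713288/3 ≈ -3.9044e+6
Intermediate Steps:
(-4620/(-18) + 606)*((-2407 + 2305) - 4424) = (-4620*(-1/18) + 606)*(-102 - 4424) = (770/3 + 606)*(-4526) = (2588/3)*(-4526) = -11713288/3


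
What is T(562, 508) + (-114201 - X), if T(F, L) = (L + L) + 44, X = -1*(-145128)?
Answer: -258269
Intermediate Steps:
X = 145128
T(F, L) = 44 + 2*L (T(F, L) = 2*L + 44 = 44 + 2*L)
T(562, 508) + (-114201 - X) = (44 + 2*508) + (-114201 - 1*145128) = (44 + 1016) + (-114201 - 145128) = 1060 - 259329 = -258269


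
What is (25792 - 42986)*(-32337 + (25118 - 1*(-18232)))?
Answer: -189357522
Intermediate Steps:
(25792 - 42986)*(-32337 + (25118 - 1*(-18232))) = -17194*(-32337 + (25118 + 18232)) = -17194*(-32337 + 43350) = -17194*11013 = -189357522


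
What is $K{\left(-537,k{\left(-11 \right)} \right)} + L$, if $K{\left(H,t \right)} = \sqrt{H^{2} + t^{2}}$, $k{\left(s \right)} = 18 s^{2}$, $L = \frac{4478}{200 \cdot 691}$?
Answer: $\frac{2239}{69100} + 3 \sqrt{559117} \approx 2243.3$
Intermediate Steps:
$L = \frac{2239}{69100}$ ($L = \frac{4478}{138200} = 4478 \cdot \frac{1}{138200} = \frac{2239}{69100} \approx 0.032402$)
$K{\left(-537,k{\left(-11 \right)} \right)} + L = \sqrt{\left(-537\right)^{2} + \left(18 \left(-11\right)^{2}\right)^{2}} + \frac{2239}{69100} = \sqrt{288369 + \left(18 \cdot 121\right)^{2}} + \frac{2239}{69100} = \sqrt{288369 + 2178^{2}} + \frac{2239}{69100} = \sqrt{288369 + 4743684} + \frac{2239}{69100} = \sqrt{5032053} + \frac{2239}{69100} = 3 \sqrt{559117} + \frac{2239}{69100} = \frac{2239}{69100} + 3 \sqrt{559117}$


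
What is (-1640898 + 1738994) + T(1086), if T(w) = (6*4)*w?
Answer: 124160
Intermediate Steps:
T(w) = 24*w
(-1640898 + 1738994) + T(1086) = (-1640898 + 1738994) + 24*1086 = 98096 + 26064 = 124160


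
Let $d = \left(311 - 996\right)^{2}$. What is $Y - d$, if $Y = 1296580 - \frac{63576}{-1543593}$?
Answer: $\frac{425699816697}{514531} \approx 8.2736 \cdot 10^{5}$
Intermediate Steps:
$d = 469225$ ($d = \left(-685\right)^{2} = 469225$)
$Y = \frac{667130625172}{514531}$ ($Y = 1296580 - 63576 \left(- \frac{1}{1543593}\right) = 1296580 - - \frac{21192}{514531} = 1296580 + \frac{21192}{514531} = \frac{667130625172}{514531} \approx 1.2966 \cdot 10^{6}$)
$Y - d = \frac{667130625172}{514531} - 469225 = \frac{425699816697}{514531}$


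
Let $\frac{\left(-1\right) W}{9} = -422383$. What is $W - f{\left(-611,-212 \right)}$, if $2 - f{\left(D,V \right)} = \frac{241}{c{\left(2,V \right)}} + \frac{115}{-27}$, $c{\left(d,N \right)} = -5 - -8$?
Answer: $\frac{102641069}{27} \approx 3.8015 \cdot 10^{6}$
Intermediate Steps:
$c{\left(d,N \right)} = 3$ ($c{\left(d,N \right)} = -5 + 8 = 3$)
$W = 3801447$ ($W = \left(-9\right) \left(-422383\right) = 3801447$)
$f{\left(D,V \right)} = - \frac{2000}{27}$ ($f{\left(D,V \right)} = 2 - \left(\frac{241}{3} + \frac{115}{-27}\right) = 2 - \left(241 \cdot \frac{1}{3} + 115 \left(- \frac{1}{27}\right)\right) = 2 - \left(\frac{241}{3} - \frac{115}{27}\right) = 2 - \frac{2054}{27} = - \frac{2000}{27}$)
$W - f{\left(-611,-212 \right)} = 3801447 - - \frac{2000}{27} = 3801447 + \frac{2000}{27} = \frac{102641069}{27}$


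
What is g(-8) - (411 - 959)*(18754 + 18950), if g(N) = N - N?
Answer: 20661792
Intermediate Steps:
g(N) = 0
g(-8) - (411 - 959)*(18754 + 18950) = 0 - (411 - 959)*(18754 + 18950) = 0 - (-548)*37704 = 0 - 1*(-20661792) = 0 + 20661792 = 20661792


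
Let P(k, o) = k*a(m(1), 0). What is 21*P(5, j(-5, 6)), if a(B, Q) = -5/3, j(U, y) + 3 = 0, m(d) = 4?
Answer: -175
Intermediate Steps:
j(U, y) = -3 (j(U, y) = -3 + 0 = -3)
a(B, Q) = -5/3 (a(B, Q) = -5*1/3 = -5/3)
P(k, o) = -5*k/3 (P(k, o) = k*(-5/3) = -5*k/3)
21*P(5, j(-5, 6)) = 21*(-5/3*5) = 21*(-25/3) = -175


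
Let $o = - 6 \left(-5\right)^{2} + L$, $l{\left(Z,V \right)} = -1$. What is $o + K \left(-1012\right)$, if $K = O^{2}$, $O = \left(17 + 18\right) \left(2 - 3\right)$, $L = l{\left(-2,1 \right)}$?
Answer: $-1239851$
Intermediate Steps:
$L = -1$
$O = -35$ ($O = 35 \left(-1\right) = -35$)
$o = -151$ ($o = - 6 \left(-5\right)^{2} - 1 = \left(-6\right) 25 - 1 = -150 - 1 = -151$)
$K = 1225$ ($K = \left(-35\right)^{2} = 1225$)
$o + K \left(-1012\right) = -151 + 1225 \left(-1012\right) = -151 - 1239700 = -1239851$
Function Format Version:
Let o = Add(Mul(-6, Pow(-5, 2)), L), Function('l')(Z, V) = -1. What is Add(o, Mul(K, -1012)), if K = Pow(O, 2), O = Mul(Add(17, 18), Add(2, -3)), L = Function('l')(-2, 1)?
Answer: -1239851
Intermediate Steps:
L = -1
O = -35 (O = Mul(35, -1) = -35)
o = -151 (o = Add(Mul(-6, Pow(-5, 2)), -1) = Add(Mul(-6, 25), -1) = Add(-150, -1) = -151)
K = 1225 (K = Pow(-35, 2) = 1225)
Add(o, Mul(K, -1012)) = Add(-151, Mul(1225, -1012)) = Add(-151, -1239700) = -1239851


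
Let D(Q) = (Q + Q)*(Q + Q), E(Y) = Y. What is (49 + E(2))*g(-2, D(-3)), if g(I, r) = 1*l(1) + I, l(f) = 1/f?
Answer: -51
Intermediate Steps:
D(Q) = 4*Q² (D(Q) = (2*Q)*(2*Q) = 4*Q²)
g(I, r) = 1 + I (g(I, r) = 1/1 + I = 1*1 + I = 1 + I)
(49 + E(2))*g(-2, D(-3)) = (49 + 2)*(1 - 2) = 51*(-1) = -51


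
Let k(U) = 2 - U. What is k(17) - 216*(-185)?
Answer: 39945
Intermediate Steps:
k(17) - 216*(-185) = (2 - 1*17) - 216*(-185) = (2 - 17) + 39960 = -15 + 39960 = 39945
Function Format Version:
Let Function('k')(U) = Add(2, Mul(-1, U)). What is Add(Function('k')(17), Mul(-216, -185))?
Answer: 39945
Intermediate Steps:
Add(Function('k')(17), Mul(-216, -185)) = Add(Add(2, Mul(-1, 17)), Mul(-216, -185)) = Add(Add(2, -17), 39960) = Add(-15, 39960) = 39945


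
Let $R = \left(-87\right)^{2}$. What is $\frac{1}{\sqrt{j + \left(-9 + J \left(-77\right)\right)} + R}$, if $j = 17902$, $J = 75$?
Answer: $\frac{7569}{57277643} - \frac{\sqrt{12118}}{57277643} \approx 0.00013022$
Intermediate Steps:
$R = 7569$
$\frac{1}{\sqrt{j + \left(-9 + J \left(-77\right)\right)} + R} = \frac{1}{\sqrt{17902 + \left(-9 + 75 \left(-77\right)\right)} + 7569} = \frac{1}{\sqrt{17902 - 5784} + 7569} = \frac{1}{\sqrt{12118} + 7569} = \frac{1}{7569 + \sqrt{12118}}$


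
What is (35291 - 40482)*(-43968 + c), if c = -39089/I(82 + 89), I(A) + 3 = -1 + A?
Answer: 38318638295/167 ≈ 2.2945e+8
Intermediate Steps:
I(A) = -4 + A (I(A) = -3 + (-1 + A) = -4 + A)
c = -39089/167 (c = -39089/(-4 + (82 + 89)) = -39089/(-4 + 171) = -39089/167 ≈ -234.07)
(35291 - 40482)*(-43968 + c) = (35291 - 40482)*(-43968 - 39089/167) = -5191*(-7381745/167) = 38318638295/167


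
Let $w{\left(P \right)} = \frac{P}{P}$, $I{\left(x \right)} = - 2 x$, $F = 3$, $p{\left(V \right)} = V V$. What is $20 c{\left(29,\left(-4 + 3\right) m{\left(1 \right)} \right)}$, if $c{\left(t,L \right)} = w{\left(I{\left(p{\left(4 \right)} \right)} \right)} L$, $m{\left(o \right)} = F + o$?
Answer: $-80$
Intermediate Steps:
$p{\left(V \right)} = V^{2}$
$w{\left(P \right)} = 1$
$m{\left(o \right)} = 3 + o$
$c{\left(t,L \right)} = L$ ($c{\left(t,L \right)} = 1 L = L$)
$20 c{\left(29,\left(-4 + 3\right) m{\left(1 \right)} \right)} = 20 \left(-4 + 3\right) \left(3 + 1\right) = 20 \left(\left(-1\right) 4\right) = 20 \left(-4\right) = -80$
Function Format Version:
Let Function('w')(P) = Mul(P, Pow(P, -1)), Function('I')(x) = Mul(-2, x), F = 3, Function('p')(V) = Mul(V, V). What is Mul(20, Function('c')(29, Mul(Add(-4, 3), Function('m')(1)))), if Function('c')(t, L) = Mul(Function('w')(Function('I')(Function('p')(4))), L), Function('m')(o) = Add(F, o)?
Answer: -80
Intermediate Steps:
Function('p')(V) = Pow(V, 2)
Function('w')(P) = 1
Function('m')(o) = Add(3, o)
Function('c')(t, L) = L (Function('c')(t, L) = Mul(1, L) = L)
Mul(20, Function('c')(29, Mul(Add(-4, 3), Function('m')(1)))) = Mul(20, Mul(Add(-4, 3), Add(3, 1))) = Mul(20, Mul(-1, 4)) = Mul(20, -4) = -80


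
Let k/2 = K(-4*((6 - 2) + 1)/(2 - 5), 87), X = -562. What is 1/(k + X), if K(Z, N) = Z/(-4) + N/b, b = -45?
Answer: -5/2846 ≈ -0.0017569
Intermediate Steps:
K(Z, N) = -Z/4 - N/45 (K(Z, N) = Z/(-4) + N/(-45) = Z*(-¼) + N*(-1/45) = -Z/4 - N/45)
k = -36/5 (k = 2*(-(-1)*((6 - 2) + 1)/(2 - 5) - 1/45*87) = 2*(-(-1)*(4 + 1)/(-3) - 29/15) = 2*(-(-1)*5*(-⅓) - 29/15) = 2*(-(-1)*(-5)/3 - 29/15) = 2*(-¼*20/3 - 29/15) = 2*(-5/3 - 29/15) = 2*(-18/5) = -36/5 ≈ -7.2000)
1/(k + X) = 1/(-36/5 - 562) = 1/(-2846/5) = -5/2846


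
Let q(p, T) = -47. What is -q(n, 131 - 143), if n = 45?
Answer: 47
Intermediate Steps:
-q(n, 131 - 143) = -1*(-47) = 47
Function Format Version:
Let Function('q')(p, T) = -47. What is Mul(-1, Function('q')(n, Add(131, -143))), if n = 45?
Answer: 47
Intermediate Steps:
Mul(-1, Function('q')(n, Add(131, -143))) = Mul(-1, -47) = 47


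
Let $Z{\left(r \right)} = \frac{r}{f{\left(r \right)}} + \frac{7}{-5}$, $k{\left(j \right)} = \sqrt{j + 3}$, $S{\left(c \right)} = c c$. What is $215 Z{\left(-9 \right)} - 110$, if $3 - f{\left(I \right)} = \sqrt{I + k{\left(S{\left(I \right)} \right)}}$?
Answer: $-411 - \frac{1935}{3 - \sqrt{-9 + 2 \sqrt{21}}} \approx -1157.1$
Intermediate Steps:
$S{\left(c \right)} = c^{2}$
$k{\left(j \right)} = \sqrt{3 + j}$
$f{\left(I \right)} = 3 - \sqrt{I + \sqrt{3 + I^{2}}}$
$Z{\left(r \right)} = - \frac{7}{5} + \frac{r}{3 - \sqrt{r + \sqrt{3 + r^{2}}}}$ ($Z{\left(r \right)} = \frac{r}{3 - \sqrt{r + \sqrt{3 + r^{2}}}} + \frac{7}{-5} = \frac{r}{3 - \sqrt{r + \sqrt{3 + r^{2}}}} + 7 \left(- \frac{1}{5}\right) = \frac{r}{3 - \sqrt{r + \sqrt{3 + r^{2}}}} - \frac{7}{5} = - \frac{7}{5} + \frac{r}{3 - \sqrt{r + \sqrt{3 + r^{2}}}}$)
$215 Z{\left(-9 \right)} - 110 = 215 \left(- \frac{7}{5} - - \frac{9}{-3 + \sqrt{-9 + \sqrt{3 + \left(-9\right)^{2}}}}\right) - 110 = 215 \left(- \frac{7}{5} - - \frac{9}{-3 + \sqrt{-9 + \sqrt{3 + 81}}}\right) - 110 = 215 \left(- \frac{7}{5} - - \frac{9}{-3 + \sqrt{-9 + \sqrt{84}}}\right) - 110 = 215 \left(- \frac{7}{5} - - \frac{9}{-3 + \sqrt{-9 + 2 \sqrt{21}}}\right) - 110 = 215 \left(- \frac{7}{5} + \frac{9}{-3 + \sqrt{-9 + 2 \sqrt{21}}}\right) - 110 = \left(-301 + \frac{1935}{-3 + \sqrt{-9 + 2 \sqrt{21}}}\right) - 110 = -411 + \frac{1935}{-3 + \sqrt{-9 + 2 \sqrt{21}}}$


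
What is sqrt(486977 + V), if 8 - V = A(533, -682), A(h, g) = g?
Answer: sqrt(487667) ≈ 698.33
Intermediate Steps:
V = 690 (V = 8 - 1*(-682) = 8 + 682 = 690)
sqrt(486977 + V) = sqrt(486977 + 690) = sqrt(487667)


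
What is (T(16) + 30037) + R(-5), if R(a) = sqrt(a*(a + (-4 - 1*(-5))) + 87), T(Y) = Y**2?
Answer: 30293 + sqrt(107) ≈ 30303.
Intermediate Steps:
R(a) = sqrt(87 + a*(1 + a)) (R(a) = sqrt(a*(a + (-4 + 5)) + 87) = sqrt(a*(a + 1) + 87) = sqrt(a*(1 + a) + 87) = sqrt(87 + a*(1 + a)))
(T(16) + 30037) + R(-5) = (16**2 + 30037) + sqrt(87 - 5 + (-5)**2) = (256 + 30037) + sqrt(87 - 5 + 25) = 30293 + sqrt(107)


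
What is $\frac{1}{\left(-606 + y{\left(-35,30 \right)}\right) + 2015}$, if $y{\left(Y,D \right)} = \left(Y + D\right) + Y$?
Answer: $\frac{1}{1369} \approx 0.00073046$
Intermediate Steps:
$y{\left(Y,D \right)} = D + 2 Y$ ($y{\left(Y,D \right)} = \left(D + Y\right) + Y = D + 2 Y$)
$\frac{1}{\left(-606 + y{\left(-35,30 \right)}\right) + 2015} = \frac{1}{\left(-606 + \left(30 + 2 \left(-35\right)\right)\right) + 2015} = \frac{1}{\left(-606 + \left(30 - 70\right)\right) + 2015} = \frac{1}{\left(-606 - 40\right) + 2015} = \frac{1}{-646 + 2015} = \frac{1}{1369}$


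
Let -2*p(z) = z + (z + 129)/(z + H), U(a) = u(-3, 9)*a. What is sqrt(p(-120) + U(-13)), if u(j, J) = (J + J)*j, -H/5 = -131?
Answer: sqrt(872404170)/1070 ≈ 27.604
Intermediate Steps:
H = 655 (H = -5*(-131) = 655)
u(j, J) = 2*J*j (u(j, J) = (2*J)*j = 2*J*j)
U(a) = -54*a (U(a) = (2*9*(-3))*a = -54*a)
p(z) = -z/2 - (129 + z)/(2*(655 + z)) (p(z) = -(z + (z + 129)/(z + 655))/2 = -(z + (129 + z)/(655 + z))/2 = -z/2 - (129 + z)/(2*(655 + z)))
sqrt(p(-120) + U(-13)) = sqrt((-129 - 1*(-120)**2 - 656*(-120))/(2*(655 - 120)) - 54*(-13)) = sqrt((1/2)*(-129 - 1*14400 + 78720)/535 + 702) = sqrt((1/2)*(1/535)*(-129 - 14400 + 78720) + 702) = sqrt((1/2)*(1/535)*64191 + 702) = sqrt(64191/1070 + 702) = sqrt(815331/1070) = sqrt(872404170)/1070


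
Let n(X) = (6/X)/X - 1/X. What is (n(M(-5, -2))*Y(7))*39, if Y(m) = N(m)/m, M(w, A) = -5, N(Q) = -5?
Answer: -429/35 ≈ -12.257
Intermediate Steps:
Y(m) = -5/m
n(X) = -1/X + 6/X**2 (n(X) = 6/X**2 - 1/X = -1/X + 6/X**2)
(n(M(-5, -2))*Y(7))*39 = (((6 - 1*(-5))/(-5)**2)*(-5/7))*39 = (((6 + 5)/25)*(-5*1/7))*39 = (((1/25)*11)*(-5/7))*39 = ((11/25)*(-5/7))*39 = -11/35*39 = -429/35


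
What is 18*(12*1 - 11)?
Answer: 18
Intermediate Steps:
18*(12*1 - 11) = 18*(12 - 11) = 18*1 = 18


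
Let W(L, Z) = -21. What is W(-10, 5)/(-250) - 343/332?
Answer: -39389/41500 ≈ -0.94913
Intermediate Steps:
W(-10, 5)/(-250) - 343/332 = -21/(-250) - 343/332 = -21*(-1/250) - 343*1/332 = 21/250 - 343/332 = -39389/41500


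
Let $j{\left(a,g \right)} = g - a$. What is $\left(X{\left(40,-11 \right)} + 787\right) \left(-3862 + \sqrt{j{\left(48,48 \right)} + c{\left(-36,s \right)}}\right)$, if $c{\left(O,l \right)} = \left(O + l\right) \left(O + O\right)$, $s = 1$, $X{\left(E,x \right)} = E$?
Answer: $-3193874 + 4962 \sqrt{70} \approx -3.1524 \cdot 10^{6}$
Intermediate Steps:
$c{\left(O,l \right)} = 2 O \left(O + l\right)$ ($c{\left(O,l \right)} = \left(O + l\right) 2 O = 2 O \left(O + l\right)$)
$\left(X{\left(40,-11 \right)} + 787\right) \left(-3862 + \sqrt{j{\left(48,48 \right)} + c{\left(-36,s \right)}}\right) = \left(40 + 787\right) \left(-3862 + \sqrt{\left(48 - 48\right) + 2 \left(-36\right) \left(-36 + 1\right)}\right) = 827 \left(-3862 + \sqrt{\left(48 - 48\right) + 2 \left(-36\right) \left(-35\right)}\right) = 827 \left(-3862 + \sqrt{0 + 2520}\right) = 827 \left(-3862 + \sqrt{2520}\right) = 827 \left(-3862 + 6 \sqrt{70}\right) = -3193874 + 4962 \sqrt{70}$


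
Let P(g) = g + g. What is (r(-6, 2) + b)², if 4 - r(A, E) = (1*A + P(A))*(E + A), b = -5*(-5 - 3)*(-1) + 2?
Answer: 11236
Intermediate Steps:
P(g) = 2*g
b = -38 (b = -5*(-8)*(-1) + 2 = 40*(-1) + 2 = -40 + 2 = -38)
r(A, E) = 4 - 3*A*(A + E) (r(A, E) = 4 - (1*A + 2*A)*(E + A) = 4 - (A + 2*A)*(A + E) = 4 - 3*A*(A + E))
(r(-6, 2) + b)² = ((4 - 3*(-6)² - 3*(-6)*2) - 38)² = ((4 - 3*36 + 36) - 38)² = ((4 - 108 + 36) - 38)² = (-68 - 38)² = (-106)² = 11236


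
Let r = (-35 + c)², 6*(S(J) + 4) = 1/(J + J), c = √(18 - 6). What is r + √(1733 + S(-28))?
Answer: 1237 - 140*√3 + √12199803/84 ≈ 1036.1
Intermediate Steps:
c = 2*√3 (c = √12 = 2*√3 ≈ 3.4641)
S(J) = -4 + 1/(12*J) (S(J) = -4 + 1/(6*(J + J)) = -4 + 1/(6*((2*J))) = -4 + (1/(2*J))/6 = -4 + 1/(12*J))
r = (-35 + 2*√3)² ≈ 994.51
r + √(1733 + S(-28)) = (1237 - 140*√3) + √(1733 + (-4 + (1/12)/(-28))) = (1237 - 140*√3) + √(1733 + (-4 + (1/12)*(-1/28))) = (1237 - 140*√3) + √(1733 + (-4 - 1/336)) = (1237 - 140*√3) + √(1733 - 1345/336) = (1237 - 140*√3) + √(580943/336) = (1237 - 140*√3) + √12199803/84 = 1237 - 140*√3 + √12199803/84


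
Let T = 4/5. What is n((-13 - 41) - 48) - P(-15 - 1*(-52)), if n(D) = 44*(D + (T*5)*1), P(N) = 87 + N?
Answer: -4436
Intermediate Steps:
T = ⅘ (T = 4*(⅕) = ⅘ ≈ 0.80000)
n(D) = 176 + 44*D (n(D) = 44*(D + ((⅘)*5)*1) = 44*(D + 4*1) = 44*(D + 4) = 44*(4 + D) = 176 + 44*D)
n((-13 - 41) - 48) - P(-15 - 1*(-52)) = (176 + 44*((-13 - 41) - 48)) - (87 + (-15 - 1*(-52))) = (176 + 44*(-54 - 48)) - (87 + (-15 + 52)) = (176 + 44*(-102)) - (87 + 37) = (176 - 4488) - 1*124 = -4312 - 124 = -4436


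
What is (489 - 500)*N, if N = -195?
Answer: 2145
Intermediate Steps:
(489 - 500)*N = (489 - 500)*(-195) = -11*(-195) = 2145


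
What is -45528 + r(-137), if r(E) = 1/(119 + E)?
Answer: -819505/18 ≈ -45528.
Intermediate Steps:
-45528 + r(-137) = -45528 + 1/(119 - 137) = -45528 + 1/(-18) = -45528 - 1/18 = -819505/18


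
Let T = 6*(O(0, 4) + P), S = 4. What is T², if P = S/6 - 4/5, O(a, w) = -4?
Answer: 15376/25 ≈ 615.04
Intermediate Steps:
P = -2/15 (P = 4/6 - 4/5 = 4*(⅙) - 4*⅕ = ⅔ - ⅘ = -2/15 ≈ -0.13333)
T = -124/5 (T = 6*(-4 - 2/15) = 6*(-62/15) = -124/5 ≈ -24.800)
T² = (-124/5)² = 15376/25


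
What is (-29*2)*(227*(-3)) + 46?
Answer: 39544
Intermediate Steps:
(-29*2)*(227*(-3)) + 46 = -58*(-681) + 46 = 39498 + 46 = 39544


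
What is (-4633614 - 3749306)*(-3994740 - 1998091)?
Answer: 50237422846520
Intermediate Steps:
(-4633614 - 3749306)*(-3994740 - 1998091) = -8382920*(-5992831) = 50237422846520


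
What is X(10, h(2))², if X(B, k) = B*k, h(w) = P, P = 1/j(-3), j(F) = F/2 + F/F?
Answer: 400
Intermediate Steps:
j(F) = 1 + F/2 (j(F) = F*(½) + 1 = F/2 + 1 = 1 + F/2)
P = -2 (P = 1/(1 + (½)*(-3)) = 1/(1 - 3/2) = 1/(-½) = -2)
h(w) = -2
X(10, h(2))² = (10*(-2))² = (-20)² = 400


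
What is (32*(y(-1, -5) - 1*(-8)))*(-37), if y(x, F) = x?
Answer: -8288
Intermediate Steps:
(32*(y(-1, -5) - 1*(-8)))*(-37) = (32*(-1 - 1*(-8)))*(-37) = (32*(-1 + 8))*(-37) = (32*7)*(-37) = 224*(-37) = -8288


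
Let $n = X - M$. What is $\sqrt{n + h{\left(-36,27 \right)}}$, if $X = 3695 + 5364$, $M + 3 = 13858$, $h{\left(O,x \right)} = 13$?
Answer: $i \sqrt{4783} \approx 69.159 i$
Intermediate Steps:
$M = 13855$ ($M = -3 + 13858 = 13855$)
$X = 9059$
$n = -4796$ ($n = 9059 - 13855 = -4796$)
$\sqrt{n + h{\left(-36,27 \right)}} = \sqrt{-4796 + 13} = \sqrt{-4783} = i \sqrt{4783}$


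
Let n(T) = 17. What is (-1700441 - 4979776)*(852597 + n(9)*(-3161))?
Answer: -5336558152620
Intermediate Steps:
(-1700441 - 4979776)*(852597 + n(9)*(-3161)) = (-1700441 - 4979776)*(852597 + 17*(-3161)) = -6680217*(852597 - 53737) = -6680217*798860 = -5336558152620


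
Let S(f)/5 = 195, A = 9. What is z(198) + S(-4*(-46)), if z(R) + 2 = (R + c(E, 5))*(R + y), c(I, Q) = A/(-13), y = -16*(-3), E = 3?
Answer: 643639/13 ≈ 49511.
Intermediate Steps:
S(f) = 975 (S(f) = 5*195 = 975)
y = 48
c(I, Q) = -9/13 (c(I, Q) = 9/(-13) = 9*(-1/13) = -9/13)
z(R) = -2 + (48 + R)*(-9/13 + R) (z(R) = -2 + (R - 9/13)*(R + 48) = -2 + (-9/13 + R)*(48 + R) = -2 + (48 + R)*(-9/13 + R))
z(198) + S(-4*(-46)) = (-458/13 + 198² + (615/13)*198) + 975 = (-458/13 + 39204 + 121770/13) + 975 = 630964/13 + 975 = 643639/13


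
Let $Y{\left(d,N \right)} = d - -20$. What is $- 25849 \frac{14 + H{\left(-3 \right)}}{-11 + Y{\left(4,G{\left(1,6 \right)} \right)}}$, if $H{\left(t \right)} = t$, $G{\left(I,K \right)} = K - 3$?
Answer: $- \frac{284339}{13} \approx -21872.0$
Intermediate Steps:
$G{\left(I,K \right)} = -3 + K$
$Y{\left(d,N \right)} = 20 + d$ ($Y{\left(d,N \right)} = d + 20 = 20 + d$)
$- 25849 \frac{14 + H{\left(-3 \right)}}{-11 + Y{\left(4,G{\left(1,6 \right)} \right)}} = - 25849 \frac{14 - 3}{-11 + \left(20 + 4\right)} = - 25849 \frac{11}{-11 + 24} = - 25849 \cdot \frac{11}{13} = - 25849 \cdot 11 \cdot \frac{1}{13} = \left(-25849\right) \frac{11}{13} = - \frac{284339}{13}$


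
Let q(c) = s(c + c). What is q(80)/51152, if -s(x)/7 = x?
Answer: -70/3197 ≈ -0.021896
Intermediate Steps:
s(x) = -7*x
q(c) = -14*c (q(c) = -7*(c + c) = -14*c)
q(80)/51152 = -14*80/51152 = -1120*1/51152 = -70/3197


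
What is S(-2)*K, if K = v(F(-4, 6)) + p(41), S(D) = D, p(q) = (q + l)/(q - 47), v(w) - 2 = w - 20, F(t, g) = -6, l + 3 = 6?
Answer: 188/3 ≈ 62.667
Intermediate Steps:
l = 3 (l = -3 + 6 = 3)
v(w) = -18 + w (v(w) = 2 + (w - 20) = 2 + (-20 + w) = -18 + w)
p(q) = (3 + q)/(-47 + q) (p(q) = (q + 3)/(q - 47) = (3 + q)/(-47 + q))
K = -94/3 (K = (-18 - 6) + (3 + 41)/(-47 + 41) = -24 + 44/(-6) = -24 - 1/6*44 = -24 - 22/3 = -94/3 ≈ -31.333)
S(-2)*K = -2*(-94/3) = 188/3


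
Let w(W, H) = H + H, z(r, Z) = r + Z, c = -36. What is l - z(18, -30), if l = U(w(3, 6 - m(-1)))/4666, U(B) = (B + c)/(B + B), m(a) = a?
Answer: 783877/65324 ≈ 12.000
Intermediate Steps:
z(r, Z) = Z + r
w(W, H) = 2*H
U(B) = (-36 + B)/(2*B) (U(B) = (B - 36)/(B + B) = (-36 + B)/((2*B)) = (-36 + B)*(1/(2*B)) = (-36 + B)/(2*B))
l = -11/65324 (l = ((-36 + 2*(6 - 1*(-1)))/(2*((2*(6 - 1*(-1))))))/4666 = ((-36 + 2*(6 + 1))/(2*((2*(6 + 1)))))*(1/4666) = ((-36 + 2*7)/(2*((2*7))))*(1/4666) = ((1/2)*(-36 + 14)/14)*(1/4666) = ((1/2)*(1/14)*(-22))*(1/4666) = -11/14*1/4666 = -11/65324 ≈ -0.00016839)
l - z(18, -30) = -11/65324 - (-30 + 18) = -11/65324 - 1*(-12) = -11/65324 + 12 = 783877/65324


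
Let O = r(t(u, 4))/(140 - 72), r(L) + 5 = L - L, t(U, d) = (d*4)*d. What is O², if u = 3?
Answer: 25/4624 ≈ 0.0054066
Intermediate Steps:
t(U, d) = 4*d² (t(U, d) = (4*d)*d = 4*d²)
r(L) = -5 (r(L) = -5 + (L - L) = -5 + 0 = -5)
O = -5/68 (O = -5/(140 - 72) = -5/68 ≈ -0.073529)
O² = (-5/68)² = 25/4624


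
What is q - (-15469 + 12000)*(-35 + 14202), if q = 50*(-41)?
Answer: 49143273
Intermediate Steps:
q = -2050
q - (-15469 + 12000)*(-35 + 14202) = -2050 - (-15469 + 12000)*(-35 + 14202) = -2050 - (-3469)*14167 = -2050 - 1*(-49145323) = -2050 + 49145323 = 49143273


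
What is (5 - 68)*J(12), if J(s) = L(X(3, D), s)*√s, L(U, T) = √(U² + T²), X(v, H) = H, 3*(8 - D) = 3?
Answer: -126*√579 ≈ -3031.9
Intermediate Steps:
D = 7 (D = 8 - ⅓*3 = 8 - 1 = 7)
L(U, T) = √(T² + U²)
J(s) = √s*√(49 + s²) (J(s) = √(s² + 7²)*√s = √(s² + 49)*√s = √(49 + s²)*√s = √s*√(49 + s²))
(5 - 68)*J(12) = (5 - 68)*(√12*√(49 + 12²)) = -63*2*√3*√(49 + 144) = -63*2*√3*√193 = -126*√579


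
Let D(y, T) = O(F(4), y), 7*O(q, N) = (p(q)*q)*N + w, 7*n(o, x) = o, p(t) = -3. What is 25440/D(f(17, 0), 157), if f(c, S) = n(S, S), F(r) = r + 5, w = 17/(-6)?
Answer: -1068480/17 ≈ -62852.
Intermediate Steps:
n(o, x) = o/7
w = -17/6 (w = 17*(-1/6) = -17/6 ≈ -2.8333)
F(r) = 5 + r
O(q, N) = -17/42 - 3*N*q/7 (O(q, N) = ((-3*q)*N - 17/6)/7 = (-3*N*q - 17/6)/7 = (-17/6 - 3*N*q)/7 = -17/42 - 3*N*q/7)
f(c, S) = S/7
D(y, T) = -17/42 - 27*y/7 (D(y, T) = -17/42 - 3*y*(5 + 4)/7 = -17/42 - 3/7*y*9 = -17/42 - 27*y/7)
25440/D(f(17, 0), 157) = 25440/(-17/42 - 27*0/49) = 25440/(-17/42 - 27/7*0) = 25440/(-17/42 + 0) = 25440/(-17/42) = 25440*(-42/17) = -1068480/17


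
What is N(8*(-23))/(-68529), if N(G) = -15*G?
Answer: -920/22843 ≈ -0.040275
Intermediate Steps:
N(8*(-23))/(-68529) = -120*(-23)/(-68529) = -15*(-184)*(-1/68529) = 2760*(-1/68529) = -920/22843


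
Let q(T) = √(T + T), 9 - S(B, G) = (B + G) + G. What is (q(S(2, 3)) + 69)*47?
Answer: 3243 + 47*√2 ≈ 3309.5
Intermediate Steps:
S(B, G) = 9 - B - 2*G (S(B, G) = 9 - ((B + G) + G) = 9 - (B + 2*G) = 9 + (-B - 2*G) = 9 - B - 2*G)
q(T) = √2*√T (q(T) = √(2*T) = √2*√T)
(q(S(2, 3)) + 69)*47 = (√2*√(9 - 1*2 - 2*3) + 69)*47 = (√2*√(9 - 2 - 6) + 69)*47 = (√2*√1 + 69)*47 = (√2*1 + 69)*47 = (√2 + 69)*47 = (69 + √2)*47 = 3243 + 47*√2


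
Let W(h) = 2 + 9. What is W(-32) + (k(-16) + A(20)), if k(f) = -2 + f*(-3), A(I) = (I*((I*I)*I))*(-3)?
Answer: -479943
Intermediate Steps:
W(h) = 11
A(I) = -3*I**4 (A(I) = (I*(I**2*I))*(-3) = (I*I**3)*(-3) = I**4*(-3) = -3*I**4)
k(f) = -2 - 3*f
W(-32) + (k(-16) + A(20)) = 11 + ((-2 - 3*(-16)) - 3*20**4) = 11 + ((-2 + 48) - 3*160000) = 11 + (46 - 480000) = 11 - 479954 = -479943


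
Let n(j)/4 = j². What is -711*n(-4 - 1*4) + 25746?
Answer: -156270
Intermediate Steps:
n(j) = 4*j²
-711*n(-4 - 1*4) + 25746 = -2844*(-4 - 1*4)² + 25746 = -2844*(-4 - 4)² + 25746 = -2844*(-8)² + 25746 = -2844*64 + 25746 = -711*256 + 25746 = -182016 + 25746 = -156270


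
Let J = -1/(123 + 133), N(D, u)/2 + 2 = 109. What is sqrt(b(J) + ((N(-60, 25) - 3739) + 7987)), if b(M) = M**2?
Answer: sqrt(292421633)/256 ≈ 66.798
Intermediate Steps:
N(D, u) = 214 (N(D, u) = -4 + 2*109 = -4 + 218 = 214)
J = -1/256 ≈ -0.0039063
sqrt(b(J) + ((N(-60, 25) - 3739) + 7987)) = sqrt((-1/256)**2 + ((214 - 3739) + 7987)) = sqrt(1/65536 + (-3525 + 7987)) = sqrt(1/65536 + 4462) = sqrt(292421633/65536) = sqrt(292421633)/256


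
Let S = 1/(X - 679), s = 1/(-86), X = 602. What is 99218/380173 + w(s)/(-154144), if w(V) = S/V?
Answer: 588797239153/2256153396112 ≈ 0.26097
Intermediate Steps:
s = -1/86 ≈ -0.011628
S = -1/77 (S = 1/(602 - 679) = 1/(-77) = -1/77 ≈ -0.012987)
w(V) = -1/(77*V)
99218/380173 + w(s)/(-154144) = 99218/380173 - 1/(77*(-1/86))/(-154144) = 99218*(1/380173) - 1/77*(-86)*(-1/154144) = 99218/380173 + (86/77)*(-1/154144) = 99218/380173 - 43/5934544 = 588797239153/2256153396112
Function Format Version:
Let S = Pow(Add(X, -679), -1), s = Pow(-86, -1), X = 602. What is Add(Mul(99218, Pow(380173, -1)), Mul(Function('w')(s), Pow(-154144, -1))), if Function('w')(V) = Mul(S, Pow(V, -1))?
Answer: Rational(588797239153, 2256153396112) ≈ 0.26097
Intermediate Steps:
s = Rational(-1, 86) ≈ -0.011628
S = Rational(-1, 77) (S = Pow(Add(602, -679), -1) = Pow(-77, -1) = Rational(-1, 77) ≈ -0.012987)
Function('w')(V) = Mul(Rational(-1, 77), Pow(V, -1))
Add(Mul(99218, Pow(380173, -1)), Mul(Function('w')(s), Pow(-154144, -1))) = Add(Mul(99218, Pow(380173, -1)), Mul(Mul(Rational(-1, 77), Pow(Rational(-1, 86), -1)), Pow(-154144, -1))) = Add(Mul(99218, Rational(1, 380173)), Mul(Mul(Rational(-1, 77), -86), Rational(-1, 154144))) = Add(Rational(99218, 380173), Mul(Rational(86, 77), Rational(-1, 154144))) = Add(Rational(99218, 380173), Rational(-43, 5934544)) = Rational(588797239153, 2256153396112)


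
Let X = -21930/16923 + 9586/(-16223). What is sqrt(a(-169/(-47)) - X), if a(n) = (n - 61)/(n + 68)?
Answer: sqrt(102888013439694673184570)/307944418195 ≈ 1.0416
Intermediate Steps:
X = -172664756/91513943 (X = -21930*1/16923 + 9586*(-1/16223) = -7310/5641 - 9586/16223 = -172664756/91513943 ≈ -1.8868)
a(n) = (-61 + n)/(68 + n)
sqrt(a(-169/(-47)) - X) = sqrt((-61 - 169/(-47))/(68 - 169/(-47)) - 1*(-172664756/91513943)) = sqrt((-61 - 169*(-1/47))/(68 - 169*(-1/47)) + 172664756/91513943) = sqrt((-61 + 169/47)/(68 + 169/47) + 172664756/91513943) = sqrt(-2698/47/(3365/47) + 172664756/91513943) = sqrt((47/3365)*(-2698/47) + 172664756/91513943) = sqrt(-2698/3365 + 172664756/91513943) = sqrt(334112285726/307944418195) = sqrt(102888013439694673184570)/307944418195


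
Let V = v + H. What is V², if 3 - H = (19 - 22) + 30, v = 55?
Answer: 961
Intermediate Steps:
H = -24 (H = 3 - ((19 - 22) + 30) = 3 - (-3 + 30) = 3 - 1*27 = 3 - 27 = -24)
V = 31 (V = 55 - 24 = 31)
V² = 31² = 961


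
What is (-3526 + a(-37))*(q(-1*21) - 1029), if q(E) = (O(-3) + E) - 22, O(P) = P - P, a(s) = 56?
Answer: 3719840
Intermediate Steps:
O(P) = 0
q(E) = -22 + E (q(E) = (0 + E) - 22 = E - 22 = -22 + E)
(-3526 + a(-37))*(q(-1*21) - 1029) = (-3526 + 56)*((-22 - 1*21) - 1029) = -3470*((-22 - 21) - 1029) = -3470*(-43 - 1029) = -3470*(-1072) = 3719840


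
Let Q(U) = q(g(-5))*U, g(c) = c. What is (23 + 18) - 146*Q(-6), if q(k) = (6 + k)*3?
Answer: 2669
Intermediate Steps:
q(k) = 18 + 3*k
Q(U) = 3*U (Q(U) = (18 + 3*(-5))*U = (18 - 15)*U = 3*U)
(23 + 18) - 146*Q(-6) = (23 + 18) - 438*(-6) = 41 - 146*(-18) = 41 + 2628 = 2669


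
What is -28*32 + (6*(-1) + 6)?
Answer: -896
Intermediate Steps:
-28*32 + (6*(-1) + 6) = -896 + (-6 + 6) = -896 + 0 = -896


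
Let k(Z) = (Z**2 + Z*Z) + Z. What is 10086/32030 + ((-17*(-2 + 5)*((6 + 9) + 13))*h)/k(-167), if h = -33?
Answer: 115015237/98956685 ≈ 1.1623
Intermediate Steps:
k(Z) = Z + 2*Z**2 (k(Z) = (Z**2 + Z**2) + Z = 2*Z**2 + Z = Z + 2*Z**2)
10086/32030 + ((-17*(-2 + 5)*((6 + 9) + 13))*h)/k(-167) = 10086/32030 + (-17*(-2 + 5)*((6 + 9) + 13)*(-33))/((-167*(1 + 2*(-167)))) = 10086*(1/32030) + (-51*(15 + 13)*(-33))/((-167*(1 - 334))) = 5043/16015 + (-51*28*(-33))/((-167*(-333))) = 5043/16015 + (-17*84*(-33))/55611 = 5043/16015 - 1428*(-33)*(1/55611) = 5043/16015 + 47124*(1/55611) = 5043/16015 + 5236/6179 = 115015237/98956685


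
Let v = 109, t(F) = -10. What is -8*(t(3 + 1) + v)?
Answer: -792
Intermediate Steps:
-8*(t(3 + 1) + v) = -8*(-10 + 109) = -8*99 = -792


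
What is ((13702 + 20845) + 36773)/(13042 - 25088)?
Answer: -35660/6023 ≈ -5.9206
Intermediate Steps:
((13702 + 20845) + 36773)/(13042 - 25088) = (34547 + 36773)/(-12046) = 71320*(-1/12046) = -35660/6023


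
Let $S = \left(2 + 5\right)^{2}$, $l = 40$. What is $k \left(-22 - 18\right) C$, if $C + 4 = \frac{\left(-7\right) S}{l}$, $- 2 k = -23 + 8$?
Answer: $\frac{7545}{2} \approx 3772.5$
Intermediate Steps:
$S = 49$ ($S = 7^{2} = 49$)
$k = \frac{15}{2}$ ($k = - \frac{-23 + 8}{2} = \left(- \frac{1}{2}\right) \left(-15\right) = \frac{15}{2} \approx 7.5$)
$C = - \frac{503}{40}$ ($C = -4 + \frac{\left(-7\right) 49}{40} = -4 - \frac{343}{40} = - \frac{503}{40} \approx -12.575$)
$k \left(-22 - 18\right) C = \frac{15 \left(-22 - 18\right)}{2} \left(- \frac{503}{40}\right) = \frac{15}{2} \left(-40\right) \left(- \frac{503}{40}\right) = \left(-300\right) \left(- \frac{503}{40}\right) = \frac{7545}{2}$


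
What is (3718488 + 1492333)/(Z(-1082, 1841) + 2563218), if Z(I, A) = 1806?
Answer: 67673/33312 ≈ 2.0315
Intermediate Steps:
(3718488 + 1492333)/(Z(-1082, 1841) + 2563218) = (3718488 + 1492333)/(1806 + 2563218) = 5210821/2565024 = 5210821*(1/2565024) = 67673/33312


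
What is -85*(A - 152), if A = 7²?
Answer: 8755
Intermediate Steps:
A = 49
-85*(A - 152) = -85*(49 - 152) = -85*(-103) = 8755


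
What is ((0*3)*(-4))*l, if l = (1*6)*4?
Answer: 0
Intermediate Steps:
l = 24 (l = 6*4 = 24)
((0*3)*(-4))*l = ((0*3)*(-4))*24 = (0*(-4))*24 = 0*24 = 0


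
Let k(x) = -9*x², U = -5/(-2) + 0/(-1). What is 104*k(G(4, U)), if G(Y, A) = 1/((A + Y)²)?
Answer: -1152/2197 ≈ -0.52435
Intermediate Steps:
U = 5/2 (U = -5*(-½) + 0*(-1) = 5/2 + 0 = 5/2 ≈ 2.5000)
G(Y, A) = (A + Y)⁻²
104*k(G(4, U)) = 104*(-9/(5/2 + 4)⁴) = 104*(-9*((13/2)⁻²)²) = 104*(-9*(4/169)²) = 104*(-9*16/28561) = 104*(-144/28561) = -1152/2197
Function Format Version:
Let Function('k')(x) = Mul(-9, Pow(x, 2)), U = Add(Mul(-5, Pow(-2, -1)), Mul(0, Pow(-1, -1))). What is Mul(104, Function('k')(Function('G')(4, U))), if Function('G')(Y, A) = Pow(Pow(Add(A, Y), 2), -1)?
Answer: Rational(-1152, 2197) ≈ -0.52435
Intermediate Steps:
U = Rational(5, 2) (U = Add(Mul(-5, Rational(-1, 2)), Mul(0, -1)) = Add(Rational(5, 2), 0) = Rational(5, 2) ≈ 2.5000)
Function('G')(Y, A) = Pow(Add(A, Y), -2)
Mul(104, Function('k')(Function('G')(4, U))) = Mul(104, Mul(-9, Pow(Pow(Add(Rational(5, 2), 4), -2), 2))) = Mul(104, Mul(-9, Pow(Pow(Rational(13, 2), -2), 2))) = Mul(104, Mul(-9, Pow(Rational(4, 169), 2))) = Mul(104, Mul(-9, Rational(16, 28561))) = Mul(104, Rational(-144, 28561)) = Rational(-1152, 2197)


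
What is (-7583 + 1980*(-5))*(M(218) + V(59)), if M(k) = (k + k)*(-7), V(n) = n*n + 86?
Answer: -9003745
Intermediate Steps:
V(n) = 86 + n**2 (V(n) = n**2 + 86 = 86 + n**2)
M(k) = -14*k (M(k) = (2*k)*(-7) = -14*k)
(-7583 + 1980*(-5))*(M(218) + V(59)) = (-7583 + 1980*(-5))*(-14*218 + (86 + 59**2)) = (-7583 - 9900)*(-3052 + (86 + 3481)) = -17483*(-3052 + 3567) = -17483*515 = -9003745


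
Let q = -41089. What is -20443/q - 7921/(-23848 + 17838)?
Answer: 448328399/246944890 ≈ 1.8155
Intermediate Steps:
-20443/q - 7921/(-23848 + 17838) = -20443/(-41089) - 7921/(-23848 + 17838) = -20443*(-1/41089) - 7921/(-6010) = 20443/41089 - 7921*(-1/6010) = 20443/41089 + 7921/6010 = 448328399/246944890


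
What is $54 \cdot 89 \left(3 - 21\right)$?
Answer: $-86508$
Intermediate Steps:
$54 \cdot 89 \left(3 - 21\right) = 4806 \left(3 - 21\right) = 4806 \left(-18\right) = -86508$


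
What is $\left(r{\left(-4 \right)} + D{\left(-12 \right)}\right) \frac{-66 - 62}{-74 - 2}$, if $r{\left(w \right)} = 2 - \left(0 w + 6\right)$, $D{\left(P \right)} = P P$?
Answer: $\frac{4480}{19} \approx 235.79$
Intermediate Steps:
$D{\left(P \right)} = P^{2}$
$r{\left(w \right)} = -4$ ($r{\left(w \right)} = 2 - \left(0 + 6\right) = 2 - 6 = -4$)
$\left(r{\left(-4 \right)} + D{\left(-12 \right)}\right) \frac{-66 - 62}{-74 - 2} = \left(-4 + \left(-12\right)^{2}\right) \frac{-66 - 62}{-74 - 2} = \left(-4 + 144\right) \left(- \frac{128}{-76}\right) = 140 \left(\left(-128\right) \left(- \frac{1}{76}\right)\right) = 140 \cdot \frac{32}{19} = \frac{4480}{19}$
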